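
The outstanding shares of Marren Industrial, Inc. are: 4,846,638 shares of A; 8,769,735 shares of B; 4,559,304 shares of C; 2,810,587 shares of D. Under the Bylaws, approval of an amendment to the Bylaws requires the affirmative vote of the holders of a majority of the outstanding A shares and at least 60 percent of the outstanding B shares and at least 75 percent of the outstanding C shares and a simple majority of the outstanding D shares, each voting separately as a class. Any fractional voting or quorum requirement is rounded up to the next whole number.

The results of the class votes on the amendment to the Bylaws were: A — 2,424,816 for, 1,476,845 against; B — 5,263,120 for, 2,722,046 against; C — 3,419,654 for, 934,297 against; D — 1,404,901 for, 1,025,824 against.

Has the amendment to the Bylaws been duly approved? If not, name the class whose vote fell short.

A: a majority of 4846638 is 2423320; 2,423,320 required, 2,424,816 in favor — approved.
B: 3/5 of 8769735 = 5261841; 5,261,841 required, 5,263,120 in favor — approved.
C: 3/4 of 4559304 = 3419478; 3,419,478 required, 3,419,654 in favor — approved.
D: a majority of 2810587 is 1405294; 1,405,294 required, 1,404,901 in favor — not approved.

Not approved — the D shares did not give the required vote.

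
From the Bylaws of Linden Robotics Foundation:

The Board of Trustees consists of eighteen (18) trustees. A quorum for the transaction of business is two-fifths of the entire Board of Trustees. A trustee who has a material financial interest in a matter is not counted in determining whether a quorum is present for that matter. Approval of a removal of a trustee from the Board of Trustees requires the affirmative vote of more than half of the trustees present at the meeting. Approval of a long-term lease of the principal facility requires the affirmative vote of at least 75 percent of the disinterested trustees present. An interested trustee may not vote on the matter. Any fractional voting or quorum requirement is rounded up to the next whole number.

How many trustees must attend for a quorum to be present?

8

2/5 of 18 = 7.20, rounded up to 8.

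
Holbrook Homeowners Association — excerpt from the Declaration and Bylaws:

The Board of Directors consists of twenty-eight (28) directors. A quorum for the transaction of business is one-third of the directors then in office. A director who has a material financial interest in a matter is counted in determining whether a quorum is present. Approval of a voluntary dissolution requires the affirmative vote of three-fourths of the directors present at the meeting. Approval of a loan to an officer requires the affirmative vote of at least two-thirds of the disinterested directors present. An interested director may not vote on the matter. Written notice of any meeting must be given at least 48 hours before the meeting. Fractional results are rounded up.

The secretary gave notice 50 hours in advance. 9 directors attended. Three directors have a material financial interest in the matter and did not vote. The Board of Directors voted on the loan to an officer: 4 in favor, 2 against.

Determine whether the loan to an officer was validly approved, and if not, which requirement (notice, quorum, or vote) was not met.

Notice: 50 hours given; 48 required (50 ≥ 48). Satisfied.
Quorum: 9 present (interested directors count toward quorum); quorum is 10. Not satisfied.
Vote: the loan to an officer requires two-thirds of the disinterested directors present (9 − 3 = 6). 2/3 of 6 = 4, so 4 affirmative votes are needed; 4 voted in favor. Satisfied. (Moot — without a quorum no business can be validly transacted.)

Invalid — quorum requirement not satisfied.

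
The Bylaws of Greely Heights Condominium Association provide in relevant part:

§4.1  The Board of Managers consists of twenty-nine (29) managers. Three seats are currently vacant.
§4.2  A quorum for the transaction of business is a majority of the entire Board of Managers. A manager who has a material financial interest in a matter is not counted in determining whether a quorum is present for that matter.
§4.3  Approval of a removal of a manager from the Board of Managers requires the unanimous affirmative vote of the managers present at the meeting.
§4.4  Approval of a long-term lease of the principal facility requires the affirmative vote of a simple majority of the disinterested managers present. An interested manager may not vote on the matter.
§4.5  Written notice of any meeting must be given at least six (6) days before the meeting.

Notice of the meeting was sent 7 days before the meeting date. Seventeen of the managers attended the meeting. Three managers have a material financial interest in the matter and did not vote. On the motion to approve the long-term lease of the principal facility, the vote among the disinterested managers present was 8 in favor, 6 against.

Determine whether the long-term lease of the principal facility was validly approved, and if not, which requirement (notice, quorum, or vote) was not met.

Notice: 7 days given; 6 required (7 ≥ 6). Satisfied.
Quorum: 17 present, but the 3 interested managers do not count, leaving 14. Quorum is 15. Not satisfied.
Vote: the long-term lease of the principal facility requires a majority of the disinterested managers present (17 − 3 = 14). A majority of 14 is 8, so 8 affirmative votes are needed; 8 voted in favor. Satisfied. (Moot — without a quorum no business can be validly transacted.)

Invalid — quorum requirement not satisfied.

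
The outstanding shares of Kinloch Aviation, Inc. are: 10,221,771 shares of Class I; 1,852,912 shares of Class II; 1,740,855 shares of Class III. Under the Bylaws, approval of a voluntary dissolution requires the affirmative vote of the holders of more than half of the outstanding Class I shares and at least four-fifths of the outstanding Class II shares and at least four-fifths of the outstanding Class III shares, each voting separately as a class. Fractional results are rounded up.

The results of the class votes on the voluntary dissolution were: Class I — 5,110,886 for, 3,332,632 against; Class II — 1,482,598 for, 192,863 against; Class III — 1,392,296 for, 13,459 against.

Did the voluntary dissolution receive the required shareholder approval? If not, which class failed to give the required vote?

Not approved — the Class III shares did not give the required vote.

Class I: a majority of 10221771 is 5110886; 5,110,886 required, 5,110,886 in favor — approved.
Class II: 4/5 of 1852912 = 1482329.60, rounded up to 1482330; 1,482,330 required, 1,482,598 in favor — approved.
Class III: 4/5 of 1740855 = 1392684; 1,392,684 required, 1,392,296 in favor — not approved.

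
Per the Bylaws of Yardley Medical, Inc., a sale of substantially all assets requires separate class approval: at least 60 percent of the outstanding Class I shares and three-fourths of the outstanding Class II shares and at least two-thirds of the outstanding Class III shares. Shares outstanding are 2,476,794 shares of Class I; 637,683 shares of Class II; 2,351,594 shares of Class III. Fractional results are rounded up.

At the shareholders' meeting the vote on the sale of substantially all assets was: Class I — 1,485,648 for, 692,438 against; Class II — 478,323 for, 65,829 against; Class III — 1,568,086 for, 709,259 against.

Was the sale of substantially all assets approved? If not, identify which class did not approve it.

Class I: 3/5 of 2476794 = 1486076.40, rounded up to 1486077; 1,486,077 required, 1,485,648 in favor — not approved.
Class II: 3/4 of 637683 = 478262.25, rounded up to 478263; 478,263 required, 478,323 in favor — approved.
Class III: 2/3 of 2351594 = 1567729.33, rounded up to 1567730; 1,567,730 required, 1,568,086 in favor — approved.

Not approved — the Class I shares did not give the required vote.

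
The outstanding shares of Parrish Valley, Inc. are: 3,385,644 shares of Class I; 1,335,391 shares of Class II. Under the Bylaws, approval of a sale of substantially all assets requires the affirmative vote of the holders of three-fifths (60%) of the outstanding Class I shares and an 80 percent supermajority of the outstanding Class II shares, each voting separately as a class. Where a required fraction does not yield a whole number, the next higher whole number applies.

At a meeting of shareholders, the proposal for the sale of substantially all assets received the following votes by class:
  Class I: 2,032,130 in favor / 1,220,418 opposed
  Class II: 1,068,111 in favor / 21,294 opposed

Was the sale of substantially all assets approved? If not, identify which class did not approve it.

Not approved — the Class II shares did not give the required vote.

Class I: 3/5 of 3385644 = 2031386.40, rounded up to 2031387; 2,031,387 required, 2,032,130 in favor — approved.
Class II: 4/5 of 1335391 = 1068312.80, rounded up to 1068313; 1,068,313 required, 1,068,111 in favor — not approved.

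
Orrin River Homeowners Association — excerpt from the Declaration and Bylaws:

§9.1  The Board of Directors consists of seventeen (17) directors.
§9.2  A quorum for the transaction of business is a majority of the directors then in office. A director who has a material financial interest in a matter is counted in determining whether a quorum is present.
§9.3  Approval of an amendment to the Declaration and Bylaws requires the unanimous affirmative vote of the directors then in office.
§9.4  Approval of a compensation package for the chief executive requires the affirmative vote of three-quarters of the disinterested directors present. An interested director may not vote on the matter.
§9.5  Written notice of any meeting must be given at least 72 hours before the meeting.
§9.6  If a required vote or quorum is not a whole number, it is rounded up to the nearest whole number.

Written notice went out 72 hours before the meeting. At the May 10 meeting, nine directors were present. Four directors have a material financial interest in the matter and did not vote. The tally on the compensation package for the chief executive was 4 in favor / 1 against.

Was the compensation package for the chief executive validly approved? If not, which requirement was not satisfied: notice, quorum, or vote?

Notice: 72 hours given; 72 required (72 ≥ 72). Satisfied.
Quorum: 9 present (interested directors count toward quorum); quorum is 9. Satisfied.
Vote: the compensation package for the chief executive requires three-fourths of the disinterested directors present (9 − 4 = 5). 3/4 of 5 = 3.75, rounded up to 4, so 4 affirmative votes are needed; 4 voted in favor. Satisfied.

Valid — all requirements satisfied.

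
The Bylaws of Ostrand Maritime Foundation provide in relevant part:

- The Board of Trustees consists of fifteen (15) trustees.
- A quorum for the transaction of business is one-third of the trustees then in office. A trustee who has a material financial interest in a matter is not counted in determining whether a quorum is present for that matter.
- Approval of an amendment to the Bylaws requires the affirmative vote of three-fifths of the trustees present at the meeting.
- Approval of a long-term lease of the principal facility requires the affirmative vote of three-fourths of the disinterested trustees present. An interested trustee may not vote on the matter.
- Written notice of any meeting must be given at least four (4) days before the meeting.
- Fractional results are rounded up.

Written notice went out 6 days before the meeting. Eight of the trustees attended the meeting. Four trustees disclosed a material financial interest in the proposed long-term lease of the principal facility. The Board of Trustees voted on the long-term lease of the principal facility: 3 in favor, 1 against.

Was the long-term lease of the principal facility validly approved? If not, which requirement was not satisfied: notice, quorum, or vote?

Notice: 6 days given; 4 required (6 ≥ 4). Satisfied.
Quorum: 8 present, but the 4 interested trustees do not count, leaving 4. Quorum is 5. Not satisfied.
Vote: the long-term lease of the principal facility requires three-fourths of the disinterested trustees present (8 − 4 = 4). 3/4 of 4 = 3, so 3 affirmative votes are needed; 3 voted in favor. Satisfied. (Moot — without a quorum no business can be validly transacted.)

Invalid — quorum requirement not satisfied.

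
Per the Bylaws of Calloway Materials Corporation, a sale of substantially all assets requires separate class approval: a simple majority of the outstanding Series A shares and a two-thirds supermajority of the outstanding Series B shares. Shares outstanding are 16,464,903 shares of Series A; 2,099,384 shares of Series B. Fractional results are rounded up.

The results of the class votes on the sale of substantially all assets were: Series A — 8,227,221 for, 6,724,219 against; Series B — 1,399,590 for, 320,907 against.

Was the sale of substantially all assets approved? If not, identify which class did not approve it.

Not approved — the Series A shares did not give the required vote.

Series A: a majority of 16464903 is 8232452; 8,232,452 required, 8,227,221 in favor — not approved.
Series B: 2/3 of 2099384 = 1399589.33, rounded up to 1399590; 1,399,590 required, 1,399,590 in favor — approved.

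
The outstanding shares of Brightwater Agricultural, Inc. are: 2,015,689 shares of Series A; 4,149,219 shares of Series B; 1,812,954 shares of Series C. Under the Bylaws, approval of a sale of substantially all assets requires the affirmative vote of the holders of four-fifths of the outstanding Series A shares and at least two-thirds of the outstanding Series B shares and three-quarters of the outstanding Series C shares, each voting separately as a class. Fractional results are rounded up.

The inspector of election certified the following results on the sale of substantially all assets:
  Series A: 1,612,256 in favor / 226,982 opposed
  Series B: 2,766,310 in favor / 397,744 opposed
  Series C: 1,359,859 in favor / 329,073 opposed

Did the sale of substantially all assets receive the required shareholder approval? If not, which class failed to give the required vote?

Not approved — the Series A shares did not give the required vote.

Series A: 4/5 of 2015689 = 1612551.20, rounded up to 1612552; 1,612,552 required, 1,612,256 in favor — not approved.
Series B: 2/3 of 4149219 = 2766146; 2,766,146 required, 2,766,310 in favor — approved.
Series C: 3/4 of 1812954 = 1359715.50, rounded up to 1359716; 1,359,716 required, 1,359,859 in favor — approved.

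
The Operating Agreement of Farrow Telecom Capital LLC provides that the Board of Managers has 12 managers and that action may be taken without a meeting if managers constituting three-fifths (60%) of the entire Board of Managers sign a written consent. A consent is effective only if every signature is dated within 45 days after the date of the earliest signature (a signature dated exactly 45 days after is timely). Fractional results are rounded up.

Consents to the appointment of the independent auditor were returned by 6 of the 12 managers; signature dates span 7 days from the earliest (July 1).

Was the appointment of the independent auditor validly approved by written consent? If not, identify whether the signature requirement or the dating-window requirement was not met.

Signatures required: three-fifths (60%) of 12 — 3/5 of 12 = 7.20, rounded up to 8, so 8 needed; 6 signed. Insufficient.
Dating window: the latest signature is 7 days after the earliest; the limit is 45 days. Within the window.

Not effective — insufficient signatures.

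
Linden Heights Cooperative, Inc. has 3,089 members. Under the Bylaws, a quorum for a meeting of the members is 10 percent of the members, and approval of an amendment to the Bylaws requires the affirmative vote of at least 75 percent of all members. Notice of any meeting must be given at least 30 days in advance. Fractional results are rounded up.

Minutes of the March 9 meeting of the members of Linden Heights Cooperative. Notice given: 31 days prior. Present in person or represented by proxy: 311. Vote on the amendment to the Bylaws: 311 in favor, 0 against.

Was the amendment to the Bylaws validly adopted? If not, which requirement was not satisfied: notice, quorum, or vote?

Invalid — vote requirement not satisfied.

Notice: 31 days given; 30 required. Satisfied.
Quorum: 10% of 3,089 = 308.90, rounded up to 309; 311 present. Satisfied.
Vote: requires three-fourths of all members (3,089); 3/4 of 3089 = 2316.75, rounded up to 2317, so 2,317 needed; 311 in favor. Not satisfied.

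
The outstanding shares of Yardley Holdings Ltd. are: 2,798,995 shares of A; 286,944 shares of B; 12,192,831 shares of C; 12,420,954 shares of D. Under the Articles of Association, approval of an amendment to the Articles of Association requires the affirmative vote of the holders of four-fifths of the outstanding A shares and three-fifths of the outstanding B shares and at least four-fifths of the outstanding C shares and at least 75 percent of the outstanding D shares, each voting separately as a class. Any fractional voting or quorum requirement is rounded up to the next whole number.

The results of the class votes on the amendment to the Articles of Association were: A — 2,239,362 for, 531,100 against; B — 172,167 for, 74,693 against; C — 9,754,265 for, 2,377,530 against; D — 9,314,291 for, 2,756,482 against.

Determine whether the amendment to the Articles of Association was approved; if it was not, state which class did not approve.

Not approved — the D shares did not give the required vote.

A: 4/5 of 2798995 = 2239196; 2,239,196 required, 2,239,362 in favor — approved.
B: 3/5 of 286944 = 172166.40, rounded up to 172167; 172,167 required, 172,167 in favor — approved.
C: 4/5 of 12192831 = 9754264.80, rounded up to 9754265; 9,754,265 required, 9,754,265 in favor — approved.
D: 3/4 of 12420954 = 9315715.50, rounded up to 9315716; 9,315,716 required, 9,314,291 in favor — not approved.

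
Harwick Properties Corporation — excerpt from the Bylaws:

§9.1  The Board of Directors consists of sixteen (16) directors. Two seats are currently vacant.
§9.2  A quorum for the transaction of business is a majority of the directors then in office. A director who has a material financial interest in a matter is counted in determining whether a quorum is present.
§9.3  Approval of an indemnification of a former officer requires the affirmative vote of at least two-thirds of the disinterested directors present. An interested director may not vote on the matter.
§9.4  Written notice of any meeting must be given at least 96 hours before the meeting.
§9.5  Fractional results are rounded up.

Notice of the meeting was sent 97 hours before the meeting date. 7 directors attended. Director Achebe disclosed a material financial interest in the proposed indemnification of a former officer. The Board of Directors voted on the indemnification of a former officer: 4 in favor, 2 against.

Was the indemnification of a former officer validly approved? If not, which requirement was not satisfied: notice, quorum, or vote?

Notice: 97 hours given; 96 required (97 ≥ 96). Satisfied.
Quorum: 7 present (interested directors count toward quorum); quorum is 8. Not satisfied.
Vote: the indemnification of a former officer requires two-thirds of the disinterested directors present (7 − 1 = 6). 2/3 of 6 = 4, so 4 affirmative votes are needed; 4 voted in favor. Satisfied. (Moot — without a quorum no business can be validly transacted.)

Invalid — quorum requirement not satisfied.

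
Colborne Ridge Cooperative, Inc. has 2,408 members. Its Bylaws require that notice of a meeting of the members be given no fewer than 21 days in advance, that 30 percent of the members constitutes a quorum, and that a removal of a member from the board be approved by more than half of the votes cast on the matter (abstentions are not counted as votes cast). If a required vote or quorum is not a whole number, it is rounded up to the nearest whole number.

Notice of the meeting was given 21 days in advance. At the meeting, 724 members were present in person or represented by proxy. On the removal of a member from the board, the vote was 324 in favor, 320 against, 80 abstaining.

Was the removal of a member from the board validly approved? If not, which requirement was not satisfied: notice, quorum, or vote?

Valid — all requirements satisfied.

Notice: 21 days given; 21 required. Satisfied.
Quorum: 30% of 2,408 = 722.40, rounded up to 723; 724 present. Satisfied.
Vote: requires a majority of the votes cast (724 − 80 abstaining = 644); a majority of 644 is 323, so 323 needed; 324 in favor. Satisfied.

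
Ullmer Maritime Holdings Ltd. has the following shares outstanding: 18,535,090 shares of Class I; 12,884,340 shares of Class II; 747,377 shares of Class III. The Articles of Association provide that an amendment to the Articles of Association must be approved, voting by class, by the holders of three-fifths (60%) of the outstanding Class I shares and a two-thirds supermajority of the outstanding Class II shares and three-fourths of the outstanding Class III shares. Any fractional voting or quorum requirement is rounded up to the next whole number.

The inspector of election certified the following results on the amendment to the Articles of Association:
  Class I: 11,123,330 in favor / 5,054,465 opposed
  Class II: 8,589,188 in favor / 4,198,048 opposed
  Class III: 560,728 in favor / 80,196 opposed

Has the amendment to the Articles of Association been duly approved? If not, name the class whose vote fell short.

Not approved — the Class II shares did not give the required vote.

Class I: 3/5 of 18535090 = 11121054; 11,121,054 required, 11,123,330 in favor — approved.
Class II: 2/3 of 12884340 = 8589560; 8,589,560 required, 8,589,188 in favor — not approved.
Class III: 3/4 of 747377 = 560532.75, rounded up to 560533; 560,533 required, 560,728 in favor — approved.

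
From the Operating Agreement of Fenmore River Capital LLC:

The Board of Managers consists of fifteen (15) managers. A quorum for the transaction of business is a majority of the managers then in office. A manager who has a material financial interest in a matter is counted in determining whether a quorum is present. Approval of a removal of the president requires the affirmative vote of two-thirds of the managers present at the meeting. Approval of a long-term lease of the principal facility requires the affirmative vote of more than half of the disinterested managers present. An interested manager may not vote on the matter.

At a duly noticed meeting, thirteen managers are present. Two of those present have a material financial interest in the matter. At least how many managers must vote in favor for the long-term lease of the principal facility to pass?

6

The long-term lease of the principal facility requires a majority of the disinterested managers present (13 − 2 = 11).
A majority of 11 is 6.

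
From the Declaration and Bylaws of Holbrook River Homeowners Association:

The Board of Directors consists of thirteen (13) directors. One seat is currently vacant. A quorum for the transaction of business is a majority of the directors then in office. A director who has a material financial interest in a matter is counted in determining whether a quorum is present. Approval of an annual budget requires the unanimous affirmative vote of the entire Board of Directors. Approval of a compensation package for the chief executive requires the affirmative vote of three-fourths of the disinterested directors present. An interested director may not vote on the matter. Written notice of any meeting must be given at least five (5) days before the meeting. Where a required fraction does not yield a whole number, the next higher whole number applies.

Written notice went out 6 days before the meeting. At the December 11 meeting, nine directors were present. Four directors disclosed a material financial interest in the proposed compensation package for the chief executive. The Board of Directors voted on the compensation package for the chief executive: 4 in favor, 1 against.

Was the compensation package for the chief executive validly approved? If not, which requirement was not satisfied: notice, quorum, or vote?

Notice: 6 days given; 5 required (6 ≥ 5). Satisfied.
Quorum: 9 present (interested directors count toward quorum); quorum is 7. Satisfied.
Vote: the compensation package for the chief executive requires three-fourths of the disinterested directors present (9 − 4 = 5). 3/4 of 5 = 3.75, rounded up to 4, so 4 affirmative votes are needed; 4 voted in favor. Satisfied.

Valid — all requirements satisfied.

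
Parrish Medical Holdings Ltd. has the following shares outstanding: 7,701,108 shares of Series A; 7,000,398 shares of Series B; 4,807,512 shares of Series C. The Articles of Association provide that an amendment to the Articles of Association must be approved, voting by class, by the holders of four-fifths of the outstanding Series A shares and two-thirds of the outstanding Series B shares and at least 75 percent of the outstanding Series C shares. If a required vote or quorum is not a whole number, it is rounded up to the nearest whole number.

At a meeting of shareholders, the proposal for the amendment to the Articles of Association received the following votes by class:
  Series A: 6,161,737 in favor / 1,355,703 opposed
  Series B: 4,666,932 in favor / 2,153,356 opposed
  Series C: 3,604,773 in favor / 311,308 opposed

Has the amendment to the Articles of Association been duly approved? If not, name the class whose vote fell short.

Series A: 4/5 of 7701108 = 6160886.40, rounded up to 6160887; 6,160,887 required, 6,161,737 in favor — approved.
Series B: 2/3 of 7000398 = 4666932; 4,666,932 required, 4,666,932 in favor — approved.
Series C: 3/4 of 4807512 = 3605634; 3,605,634 required, 3,604,773 in favor — not approved.

Not approved — the Series C shares did not give the required vote.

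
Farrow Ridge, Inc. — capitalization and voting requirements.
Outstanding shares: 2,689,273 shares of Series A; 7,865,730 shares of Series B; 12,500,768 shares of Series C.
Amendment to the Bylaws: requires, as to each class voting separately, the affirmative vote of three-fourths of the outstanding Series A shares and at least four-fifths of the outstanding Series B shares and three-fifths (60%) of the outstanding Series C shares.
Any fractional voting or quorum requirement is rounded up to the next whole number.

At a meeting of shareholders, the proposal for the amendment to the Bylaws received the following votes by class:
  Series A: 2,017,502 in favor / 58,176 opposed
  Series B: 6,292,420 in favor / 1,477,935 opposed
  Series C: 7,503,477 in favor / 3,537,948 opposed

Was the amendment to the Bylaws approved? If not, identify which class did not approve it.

Series A: 3/4 of 2689273 = 2016954.75, rounded up to 2016955; 2,016,955 required, 2,017,502 in favor — approved.
Series B: 4/5 of 7865730 = 6292584; 6,292,584 required, 6,292,420 in favor — not approved.
Series C: 3/5 of 12500768 = 7500460.80, rounded up to 7500461; 7,500,461 required, 7,503,477 in favor — approved.

Not approved — the Series B shares did not give the required vote.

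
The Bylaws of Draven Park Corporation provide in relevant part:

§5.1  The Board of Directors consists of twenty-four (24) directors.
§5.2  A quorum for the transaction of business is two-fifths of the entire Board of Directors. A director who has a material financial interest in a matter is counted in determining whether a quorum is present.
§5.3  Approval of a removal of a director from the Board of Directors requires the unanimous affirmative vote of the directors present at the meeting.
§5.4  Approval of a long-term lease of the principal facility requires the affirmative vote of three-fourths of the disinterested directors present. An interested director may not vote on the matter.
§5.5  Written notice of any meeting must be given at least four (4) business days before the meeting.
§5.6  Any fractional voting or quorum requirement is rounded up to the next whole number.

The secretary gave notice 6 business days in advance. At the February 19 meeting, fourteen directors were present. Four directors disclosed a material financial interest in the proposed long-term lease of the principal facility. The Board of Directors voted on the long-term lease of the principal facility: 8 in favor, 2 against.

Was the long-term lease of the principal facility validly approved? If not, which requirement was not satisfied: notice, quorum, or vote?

Valid — all requirements satisfied.

Notice: 6 business days given; 4 required (6 ≥ 4). Satisfied.
Quorum: 14 present (interested directors count toward quorum); quorum is 10. Satisfied.
Vote: the long-term lease of the principal facility requires three-fourths of the disinterested directors present (14 − 4 = 10). 3/4 of 10 = 7.50, rounded up to 8, so 8 affirmative votes are needed; 8 voted in favor. Satisfied.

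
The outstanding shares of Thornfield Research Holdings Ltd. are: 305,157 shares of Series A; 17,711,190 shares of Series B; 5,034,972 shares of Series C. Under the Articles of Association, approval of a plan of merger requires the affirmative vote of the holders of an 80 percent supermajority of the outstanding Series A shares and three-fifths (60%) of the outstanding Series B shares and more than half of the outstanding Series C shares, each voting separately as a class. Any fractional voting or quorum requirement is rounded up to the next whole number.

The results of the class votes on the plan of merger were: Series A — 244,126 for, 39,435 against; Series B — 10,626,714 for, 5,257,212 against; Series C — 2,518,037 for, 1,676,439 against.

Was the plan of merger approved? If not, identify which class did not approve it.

Approved — every class gave the required vote.

Series A: 4/5 of 305157 = 244125.60, rounded up to 244126; 244,126 required, 244,126 in favor — approved.
Series B: 3/5 of 17711190 = 10626714; 10,626,714 required, 10,626,714 in favor — approved.
Series C: a majority of 5034972 is 2517487; 2,517,487 required, 2,518,037 in favor — approved.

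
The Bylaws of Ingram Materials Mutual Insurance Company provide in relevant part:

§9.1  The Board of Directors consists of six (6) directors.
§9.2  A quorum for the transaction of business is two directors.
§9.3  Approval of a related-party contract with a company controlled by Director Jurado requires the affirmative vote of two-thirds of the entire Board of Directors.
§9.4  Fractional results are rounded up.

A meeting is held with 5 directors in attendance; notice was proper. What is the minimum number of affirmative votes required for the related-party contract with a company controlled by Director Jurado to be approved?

The related-party contract with a company controlled by Director Jurado requires two-thirds of the entire Board of Directors (6).
2/3 of 6 = 4.

4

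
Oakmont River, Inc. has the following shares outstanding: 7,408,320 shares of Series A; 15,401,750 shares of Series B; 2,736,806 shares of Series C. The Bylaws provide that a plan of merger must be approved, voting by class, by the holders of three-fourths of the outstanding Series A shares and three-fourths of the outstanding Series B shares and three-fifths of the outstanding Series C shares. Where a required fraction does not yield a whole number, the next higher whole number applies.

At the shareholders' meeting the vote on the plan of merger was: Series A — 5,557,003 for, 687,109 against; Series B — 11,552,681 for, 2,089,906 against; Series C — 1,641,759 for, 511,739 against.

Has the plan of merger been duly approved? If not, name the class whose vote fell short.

Series A: 3/4 of 7408320 = 5556240; 5,556,240 required, 5,557,003 in favor — approved.
Series B: 3/4 of 15401750 = 11551312.50, rounded up to 11551313; 11,551,313 required, 11,552,681 in favor — approved.
Series C: 3/5 of 2736806 = 1642083.60, rounded up to 1642084; 1,642,084 required, 1,641,759 in favor — not approved.

Not approved — the Series C shares did not give the required vote.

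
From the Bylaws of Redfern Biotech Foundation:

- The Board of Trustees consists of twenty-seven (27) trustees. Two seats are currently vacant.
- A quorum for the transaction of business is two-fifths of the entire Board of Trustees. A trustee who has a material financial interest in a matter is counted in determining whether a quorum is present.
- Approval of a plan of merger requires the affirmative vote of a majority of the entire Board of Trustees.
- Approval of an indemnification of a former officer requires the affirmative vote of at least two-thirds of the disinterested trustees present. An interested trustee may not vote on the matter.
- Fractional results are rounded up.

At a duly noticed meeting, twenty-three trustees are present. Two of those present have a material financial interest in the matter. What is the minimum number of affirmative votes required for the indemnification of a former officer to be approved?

14

The indemnification of a former officer requires two-thirds of the disinterested trustees present (23 − 2 = 21).
2/3 of 21 = 14.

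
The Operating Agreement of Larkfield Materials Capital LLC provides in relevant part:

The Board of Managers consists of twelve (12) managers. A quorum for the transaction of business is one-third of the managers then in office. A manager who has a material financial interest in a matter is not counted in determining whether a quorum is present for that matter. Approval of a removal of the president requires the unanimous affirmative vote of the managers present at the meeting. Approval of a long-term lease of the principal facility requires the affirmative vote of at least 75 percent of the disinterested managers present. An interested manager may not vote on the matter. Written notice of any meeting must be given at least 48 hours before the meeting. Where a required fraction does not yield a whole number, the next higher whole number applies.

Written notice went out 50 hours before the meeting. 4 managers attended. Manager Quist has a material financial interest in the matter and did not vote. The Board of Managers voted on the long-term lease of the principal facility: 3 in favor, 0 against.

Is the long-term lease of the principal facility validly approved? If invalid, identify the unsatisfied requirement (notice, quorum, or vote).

Notice: 50 hours given; 48 required (50 ≥ 48). Satisfied.
Quorum: 4 present, but the 1 interested manager does not count, leaving 3. Quorum is 4. Not satisfied.
Vote: the long-term lease of the principal facility requires three-fourths of the disinterested managers present (4 − 1 = 3). 3/4 of 3 = 2.25, rounded up to 3, so 3 affirmative votes are needed; 3 voted in favor. Satisfied. (Moot — without a quorum no business can be validly transacted.)

Invalid — quorum requirement not satisfied.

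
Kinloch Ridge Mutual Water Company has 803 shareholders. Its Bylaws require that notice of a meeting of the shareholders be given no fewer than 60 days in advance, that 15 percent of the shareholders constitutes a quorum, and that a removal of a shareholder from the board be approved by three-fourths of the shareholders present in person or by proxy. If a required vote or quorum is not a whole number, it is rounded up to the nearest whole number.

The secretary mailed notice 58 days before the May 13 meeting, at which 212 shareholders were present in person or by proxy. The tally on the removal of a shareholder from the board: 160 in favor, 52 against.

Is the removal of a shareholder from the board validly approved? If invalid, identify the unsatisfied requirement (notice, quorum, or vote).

Invalid — notice requirement not satisfied.

Notice: 58 days given; 60 required. Not satisfied.
Quorum: 15% of 803 = 120.45, rounded up to 121; 212 present. Satisfied.
Vote: requires three-fourths of those present (212); 3/4 of 212 = 159, so 159 needed; 160 in favor. Satisfied.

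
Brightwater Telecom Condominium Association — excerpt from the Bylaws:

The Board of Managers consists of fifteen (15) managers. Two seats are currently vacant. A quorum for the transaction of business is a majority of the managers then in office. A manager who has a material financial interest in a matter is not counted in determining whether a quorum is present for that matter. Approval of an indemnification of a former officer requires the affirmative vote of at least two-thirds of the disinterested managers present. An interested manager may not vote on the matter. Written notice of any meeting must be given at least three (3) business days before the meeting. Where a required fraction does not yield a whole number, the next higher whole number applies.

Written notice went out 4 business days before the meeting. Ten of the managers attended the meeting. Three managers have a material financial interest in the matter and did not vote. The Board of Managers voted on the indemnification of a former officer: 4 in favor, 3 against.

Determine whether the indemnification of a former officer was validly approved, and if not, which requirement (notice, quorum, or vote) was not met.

Notice: 4 business days given; 3 required (4 ≥ 3). Satisfied.
Quorum: 10 present, but the 3 interested managers do not count, leaving 7. Quorum is 7. Satisfied.
Vote: the indemnification of a former officer requires two-thirds of the disinterested managers present (10 − 3 = 7). 2/3 of 7 = 4.67, rounded up to 5, so 5 affirmative votes are needed; 4 voted in favor. Not satisfied.

Invalid — vote requirement not satisfied.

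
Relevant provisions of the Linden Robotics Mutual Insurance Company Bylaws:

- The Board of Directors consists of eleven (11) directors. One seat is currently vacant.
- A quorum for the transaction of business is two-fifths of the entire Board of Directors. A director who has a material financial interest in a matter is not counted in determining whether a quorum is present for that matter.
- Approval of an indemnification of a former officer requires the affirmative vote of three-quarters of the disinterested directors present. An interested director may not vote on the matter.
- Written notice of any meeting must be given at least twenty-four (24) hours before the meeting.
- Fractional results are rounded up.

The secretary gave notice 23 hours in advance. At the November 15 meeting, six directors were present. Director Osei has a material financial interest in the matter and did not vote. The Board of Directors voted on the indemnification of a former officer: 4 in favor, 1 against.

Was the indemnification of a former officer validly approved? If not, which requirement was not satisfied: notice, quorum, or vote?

Notice: 23 hours given; 24 required (23 < 24). Not satisfied.
Quorum: 6 present, but the 1 interested director does not count, leaving 5. Quorum is 5. Satisfied.
Vote: the indemnification of a former officer requires three-fourths of the disinterested directors present (6 − 1 = 5). 3/4 of 5 = 3.75, rounded up to 4, so 4 affirmative votes are needed; 4 voted in favor. Satisfied.

Invalid — notice requirement not satisfied.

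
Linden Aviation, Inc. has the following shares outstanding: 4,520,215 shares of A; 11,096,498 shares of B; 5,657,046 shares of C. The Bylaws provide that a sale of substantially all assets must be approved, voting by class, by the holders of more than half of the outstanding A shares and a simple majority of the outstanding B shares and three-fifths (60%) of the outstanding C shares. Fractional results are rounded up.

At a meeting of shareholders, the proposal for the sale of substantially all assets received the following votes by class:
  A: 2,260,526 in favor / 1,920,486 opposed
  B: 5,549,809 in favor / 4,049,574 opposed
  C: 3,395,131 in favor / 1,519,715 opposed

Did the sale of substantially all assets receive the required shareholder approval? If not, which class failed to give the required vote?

A: a majority of 4520215 is 2260108; 2,260,108 required, 2,260,526 in favor — approved.
B: a majority of 11096498 is 5548250; 5,548,250 required, 5,549,809 in favor — approved.
C: 3/5 of 5657046 = 3394227.60, rounded up to 3394228; 3,394,228 required, 3,395,131 in favor — approved.

Approved — every class gave the required vote.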